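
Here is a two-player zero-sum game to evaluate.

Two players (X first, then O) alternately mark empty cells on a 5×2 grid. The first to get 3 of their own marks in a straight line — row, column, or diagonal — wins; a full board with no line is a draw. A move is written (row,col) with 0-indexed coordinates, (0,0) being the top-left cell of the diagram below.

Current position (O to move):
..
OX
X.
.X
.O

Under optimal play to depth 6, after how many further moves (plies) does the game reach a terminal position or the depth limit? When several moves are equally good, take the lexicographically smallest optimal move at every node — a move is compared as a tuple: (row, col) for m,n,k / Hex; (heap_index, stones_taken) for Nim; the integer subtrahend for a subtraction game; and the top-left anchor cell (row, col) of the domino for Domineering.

PV length from [../OX/X./.X/.O]: 5 plies

p1 O@[../OX/X./.X/.O]: (0,0)[O./OX/X./.X/.O]-1 (0,1)[.O/OX/X./.X/.O]-1 (2,1)[../OX/XO/.X/.O]+0* (3,0)[../OX/X./OX/.O]-1 (4,0)[../OX/X./.X/OO]-1
p2 X@[../OX/XO/.X/.O]: (0,0)[X./OX/XO/.X/.O]+0* (0,1)[.X/OX/XO/.X/.O]+0 (3,0)[../OX/XO/XX/.O]+0 (4,0)[../OX/XO/.X/XO]+0
p3 O@[X./OX/XO/.X/.O]: (0,1)[XO/OX/XO/.X/.O]+0* (3,0)[X./OX/XO/OX/.O]+0 (4,0)[X./OX/XO/.X/OO]+0
p4 X@[XO/OX/XO/.X/.O]: (3,0)[XO/OX/XO/XX/.O]+0* (4,0)[XO/OX/XO/.X/XO]+0
p5 O@[XO/OX/XO/XX/.O]: (4,0)[XO/OX/XO/XX/OO]+0*
p6 X@[XO/OX/XO/XX/OO] terminal +0; root [../OX/X./.X/.O] d6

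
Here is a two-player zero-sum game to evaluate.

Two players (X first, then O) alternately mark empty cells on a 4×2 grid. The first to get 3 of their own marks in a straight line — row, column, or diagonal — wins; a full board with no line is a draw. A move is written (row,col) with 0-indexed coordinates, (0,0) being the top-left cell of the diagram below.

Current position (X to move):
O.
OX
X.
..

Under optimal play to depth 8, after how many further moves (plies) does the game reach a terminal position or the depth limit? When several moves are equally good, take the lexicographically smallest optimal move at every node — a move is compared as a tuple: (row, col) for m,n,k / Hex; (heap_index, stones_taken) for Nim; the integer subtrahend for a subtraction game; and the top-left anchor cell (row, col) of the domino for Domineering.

PV length from [O./OX/X./..]: 3 plies

p1 X@[O./OX/X./..]: (0,1)[OX/OX/X./..]+0 (2,1)[O./OX/XX/..]+1* (3,0)[O./OX/X./X.]+0 (3,1)[O./OX/X./.X]+0
p2 O@[O./OX/XX/..]: (0,1)[OO/OX/XX/..]-1* (3,0)[O./OX/XX/O.]-1 (3,1)[O./OX/XX/.O]-1
p3 X@[OO/OX/XX/..]: (3,0)[OO/OX/XX/X.]+0 (3,1)[OO/OX/XX/.X]+1*
p4 O@[OO/OX/XX/.X] terminal -1; root [O./OX/X./..] d8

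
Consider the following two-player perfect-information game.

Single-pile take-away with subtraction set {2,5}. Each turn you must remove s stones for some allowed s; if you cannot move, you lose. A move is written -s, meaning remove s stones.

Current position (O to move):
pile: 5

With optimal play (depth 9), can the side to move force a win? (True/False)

O winning at [5]: True

[5] O move#1: -2:-1/3, -5:+1/0*
[0] end (terminal -1, X#2); searched 5 to 9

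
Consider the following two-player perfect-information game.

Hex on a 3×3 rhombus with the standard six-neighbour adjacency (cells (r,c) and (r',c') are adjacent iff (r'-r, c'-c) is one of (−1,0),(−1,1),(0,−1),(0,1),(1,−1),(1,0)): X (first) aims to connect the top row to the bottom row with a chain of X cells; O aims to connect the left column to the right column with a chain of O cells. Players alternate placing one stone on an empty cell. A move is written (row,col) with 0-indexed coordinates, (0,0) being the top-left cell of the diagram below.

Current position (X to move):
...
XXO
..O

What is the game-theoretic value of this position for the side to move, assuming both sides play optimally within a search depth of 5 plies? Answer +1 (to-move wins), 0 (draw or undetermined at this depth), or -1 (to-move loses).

value(.../XXO/..O, X) = +1

ply 1, X at .../XXO/..O | (0,0)=+1→X../XXO/..O*; (0,1)=+1→.X./XXO/..O; (0,2)=+1→..X/XXO/..O; (2,0)=+1→.../XXO/X.O; (2,1)=+1→.../XXO/.XO
ply 2, O at X../XXO/..O | (0,1)=-1→XO./XXO/..O*; (0,2)=-1→X.O/XXO/..O; (2,0)=-1→X../XXO/O.O; (2,1)=-1→X../XXO/.OO
ply 3, X at XO./XXO/..O | (0,2)=+1→XOX/XXO/..O*; (2,0)=+1→XO./XXO/X.O; (2,1)=+1→XO./XXO/.XO
ply 4, O at XOX/XXO/..O | (2,0)=-1→XOX/XXO/O.O*; (2,1)=-1→XOX/XXO/.OO
ply 5, X at XOX/XXO/O.O | (2,1)=+1→XOX/XXO/OXO*
ply 6: XOX/XXO/OXO is terminal -1 (O); from .../XXO/..O depth 5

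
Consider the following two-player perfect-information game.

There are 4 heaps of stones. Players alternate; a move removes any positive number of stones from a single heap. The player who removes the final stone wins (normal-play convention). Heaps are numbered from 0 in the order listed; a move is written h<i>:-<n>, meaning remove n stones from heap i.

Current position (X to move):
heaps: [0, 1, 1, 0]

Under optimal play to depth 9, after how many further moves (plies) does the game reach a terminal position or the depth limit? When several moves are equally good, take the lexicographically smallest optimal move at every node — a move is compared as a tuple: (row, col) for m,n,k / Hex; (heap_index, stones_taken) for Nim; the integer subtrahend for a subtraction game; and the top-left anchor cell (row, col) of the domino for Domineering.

ply 1, X at (0,1,1,0) | h1:-1=-1→(0,0,1,0)*; h2:-1=-1→(0,1,0,0)
ply 2, O at (0,0,1,0) | h2:-1=+1→(0,0,0,0)*
ply 3: (0,0,0,0) is terminal -1 (X); from (0,1,1,0) depth 9

PV length from [(0,1,1,0)]: 2 plies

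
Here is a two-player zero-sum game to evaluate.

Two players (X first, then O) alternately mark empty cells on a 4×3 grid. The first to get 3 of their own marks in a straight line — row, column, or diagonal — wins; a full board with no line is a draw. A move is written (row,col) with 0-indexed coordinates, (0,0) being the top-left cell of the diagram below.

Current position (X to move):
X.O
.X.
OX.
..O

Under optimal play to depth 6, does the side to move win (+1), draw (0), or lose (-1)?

value(X.O/.X./OX./..O, X) = +1

p1 X@[X.O/.X./OX./..O]: (0,1)[XXO/.X./OX./..O]+1* (1,0)[X.O/XX./OX./..O]+1 (1,2)[X.O/.XX/OX./..O]+1 (2,2)[X.O/.X./OXX/..O]+1 (3,0)[X.O/.X./OX./X.O]+1 (3,1)[X.O/.X./OX./.XO]+1
p2 O@[XXO/.X./OX./..O] terminal -1; root [X.O/.X./OX./..O] d6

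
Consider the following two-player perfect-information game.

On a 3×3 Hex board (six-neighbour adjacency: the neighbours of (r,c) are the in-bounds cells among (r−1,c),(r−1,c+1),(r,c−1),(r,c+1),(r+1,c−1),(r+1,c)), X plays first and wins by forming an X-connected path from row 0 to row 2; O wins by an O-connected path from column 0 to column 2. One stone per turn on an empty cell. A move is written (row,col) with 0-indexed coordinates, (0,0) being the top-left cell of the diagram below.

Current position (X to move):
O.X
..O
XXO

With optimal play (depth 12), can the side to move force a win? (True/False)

X winning at [O.X/..O/XXO]: True

[O.X/..O/XXO] X move#1: (0,1):+1/OXX/..O/XXO*, (1,0):+1/O.X/X.O/XXO, (1,1):+1/O.X/.XO/XXO
[OXX/..O/XXO] O move#2: (1,0):-1/OXX/O.O/XXO*, (1,1):-1/OXX/.OO/XXO
[OXX/O.O/XXO] X move#3: (1,1):+1/OXX/OXO/XXO*
[OXX/OXO/XXO] end (terminal -1, O#4); searched O.X/..O/XXO to 12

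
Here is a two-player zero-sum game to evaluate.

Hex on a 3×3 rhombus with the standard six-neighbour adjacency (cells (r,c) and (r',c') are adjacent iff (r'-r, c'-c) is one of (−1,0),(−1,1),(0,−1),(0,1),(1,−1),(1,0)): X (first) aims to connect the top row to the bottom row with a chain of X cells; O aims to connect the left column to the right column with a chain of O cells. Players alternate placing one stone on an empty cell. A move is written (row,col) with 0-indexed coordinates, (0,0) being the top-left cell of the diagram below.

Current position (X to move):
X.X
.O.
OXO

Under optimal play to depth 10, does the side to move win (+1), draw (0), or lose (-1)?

p1 X@[X.X/.O./OXO]: (0,1)[XXX/.O./OXO]-1 (1,0)[X.X/XO./OXO]-1 (1,2)[X.X/.OX/OXO]+1*
p2 O@[X.X/.OX/OXO] terminal -1; root [X.X/.O./OXO] d10

value(X.X/.O./OXO, X) = +1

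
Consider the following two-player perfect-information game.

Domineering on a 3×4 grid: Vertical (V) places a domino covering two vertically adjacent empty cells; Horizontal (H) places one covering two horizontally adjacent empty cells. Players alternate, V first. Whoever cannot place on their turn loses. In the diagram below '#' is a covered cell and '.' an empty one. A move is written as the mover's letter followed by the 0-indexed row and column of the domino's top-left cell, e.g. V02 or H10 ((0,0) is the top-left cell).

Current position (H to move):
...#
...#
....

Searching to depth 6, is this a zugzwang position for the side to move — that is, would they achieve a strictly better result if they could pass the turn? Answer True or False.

ply 1, H at ...#/...#/.... | H00=-1→##.#/...#/....; H01=-1→.###/...#/....; H10=+1→...#/##.#/....*; H11=+1→...#/.###/....; H20=-1→...#/...#/##..; H21=-1→...#/...#/.##.; H22=-1→...#/...#/..##
ply 2, V at ...#/##.#/.... | V02=-1→..##/####/....*; V12=-1→...#/####/..#.
ply 3, H at ..##/####/.... | H00=+1→####/####/....*; H20=+1→..##/####/##..; H21=+1→..##/####/.##.; H22=+1→..##/####/..##
ply 4: ####/####/.... is terminal -1 (V); from ...#/...#/.... depth 6
pass branch (V moves first from the same position):
  | ply 1, V at ...#/...#/.... | V00=-1→#..#/#..#/....; V01=+1→.#.#/.#.#/....*; V02=-1→..##/..##/....; V10=-1→...#/#..#/#...; V11=+1→...#/.#.#/.#..; V12=-1→...#/..##/..#.
  | ply 2, H at .#.#/.#.#/.... | H20=-1→.#.#/.#.#/##..*; H21=-1→.#.#/.#.#/.##.; H22=-1→.#.#/.#.#/..##
  | ply 3, V at .#.#/.#.#/##.. | V00=+1→##.#/##.#/##..*; V02=+1→.###/.###/##..; V12=+1→.#.#/.###/###.
  | ply 4, H at ##.#/##.#/##.. | H22=-1→##.#/##.#/####*
  | ply 5, V at ##.#/##.#/#### | V02=+1→####/####/####*
  | ply 6: ####/####/#### is terminal -1 (H); from ...#/...#/.... depth 6
H moving scores +1; H passing scores -1

zugzwang(...#/...#/...., H) = False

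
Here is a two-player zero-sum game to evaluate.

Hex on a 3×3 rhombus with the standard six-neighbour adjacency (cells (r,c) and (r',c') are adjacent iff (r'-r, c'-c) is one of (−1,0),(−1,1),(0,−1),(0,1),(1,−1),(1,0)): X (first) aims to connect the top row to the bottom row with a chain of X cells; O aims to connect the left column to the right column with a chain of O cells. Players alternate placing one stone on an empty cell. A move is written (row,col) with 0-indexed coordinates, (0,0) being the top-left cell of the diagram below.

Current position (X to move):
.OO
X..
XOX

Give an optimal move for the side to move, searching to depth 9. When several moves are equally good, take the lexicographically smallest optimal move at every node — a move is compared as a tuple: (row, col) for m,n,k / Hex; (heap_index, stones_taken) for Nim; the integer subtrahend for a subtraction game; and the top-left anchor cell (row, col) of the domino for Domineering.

p1 X@[.OO/X../XOX]: (0,0)[XOO/X../XOX]+1* (1,1)[.OO/XX./XOX]-1 (1,2)[.OO/X.X/XOX]-1
p2 O@[XOO/X../XOX] terminal -1; root [.OO/X../XOX] d9

X's best at [.OO/X../XOX]: (0,0)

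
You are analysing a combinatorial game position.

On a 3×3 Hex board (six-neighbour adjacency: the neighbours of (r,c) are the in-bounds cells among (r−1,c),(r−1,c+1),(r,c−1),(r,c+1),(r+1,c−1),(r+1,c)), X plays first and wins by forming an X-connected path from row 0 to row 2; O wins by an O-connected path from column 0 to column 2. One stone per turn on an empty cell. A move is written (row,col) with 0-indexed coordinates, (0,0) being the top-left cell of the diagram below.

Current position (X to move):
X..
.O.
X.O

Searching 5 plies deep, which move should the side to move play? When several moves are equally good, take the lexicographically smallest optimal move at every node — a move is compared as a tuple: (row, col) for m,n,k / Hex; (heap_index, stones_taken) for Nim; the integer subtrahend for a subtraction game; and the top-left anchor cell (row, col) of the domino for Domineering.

[X../.O./X.O] X move#1: (0,1):-1/XX./.O./X.O, (0,2):-1/X.X/.O./X.O, (1,0):+1/X../XO./X.O*, (1,2):-1/X../.OX/X.O, (2,1):-1/X../.O./XXO
[X../XO./X.O] end (terminal -1, O#2); searched X../.O./X.O to 5

X's best at [X../.O./X.O]: (1,0)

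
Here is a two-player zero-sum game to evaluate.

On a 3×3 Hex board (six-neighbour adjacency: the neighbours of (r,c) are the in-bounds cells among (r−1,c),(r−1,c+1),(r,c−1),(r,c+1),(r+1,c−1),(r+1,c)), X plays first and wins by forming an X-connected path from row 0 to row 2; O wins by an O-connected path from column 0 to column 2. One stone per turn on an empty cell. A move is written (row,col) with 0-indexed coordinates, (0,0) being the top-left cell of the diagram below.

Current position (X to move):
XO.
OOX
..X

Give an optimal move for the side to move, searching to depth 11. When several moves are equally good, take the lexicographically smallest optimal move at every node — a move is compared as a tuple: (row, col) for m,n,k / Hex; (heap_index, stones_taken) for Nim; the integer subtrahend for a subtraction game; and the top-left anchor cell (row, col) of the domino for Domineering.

ply 1, X at XO./OOX/..X | (0,2)=+1→XOX/OOX/..X*; (2,0)=-1→XO./OOX/X.X; (2,1)=-1→XO./OOX/.XX
ply 2: XOX/OOX/..X is terminal -1 (O); from XO./OOX/..X depth 11

X's best at [XO./OOX/..X]: (0,2)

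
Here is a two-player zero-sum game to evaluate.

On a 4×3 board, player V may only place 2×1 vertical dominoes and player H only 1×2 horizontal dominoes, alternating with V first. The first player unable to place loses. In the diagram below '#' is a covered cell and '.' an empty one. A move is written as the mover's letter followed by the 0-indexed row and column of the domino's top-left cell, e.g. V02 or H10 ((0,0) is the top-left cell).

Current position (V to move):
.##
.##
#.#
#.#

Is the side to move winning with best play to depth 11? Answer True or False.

ply 1, V at .##/.##/#.#/#.# | V00=+1→###/###/#.#/#.#*; V21=+1→.##/.##/###/###
ply 2: ###/###/#.#/#.# is terminal -1 (H); from .##/.##/#.#/#.# depth 11

V winning at [.##/.##/#.#/#.#]: True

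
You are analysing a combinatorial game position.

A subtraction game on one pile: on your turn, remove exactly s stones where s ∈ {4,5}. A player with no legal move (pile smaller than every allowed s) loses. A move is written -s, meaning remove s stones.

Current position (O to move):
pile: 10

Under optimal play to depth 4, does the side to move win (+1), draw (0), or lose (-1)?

value(10, O) = -1

ply 1, O at 10 | -4=-1→6*; -5=-1→5
ply 2, X at 6 | -4=+1→2*; -5=+1→1
ply 3: 2 is terminal -1 (O); from 10 depth 4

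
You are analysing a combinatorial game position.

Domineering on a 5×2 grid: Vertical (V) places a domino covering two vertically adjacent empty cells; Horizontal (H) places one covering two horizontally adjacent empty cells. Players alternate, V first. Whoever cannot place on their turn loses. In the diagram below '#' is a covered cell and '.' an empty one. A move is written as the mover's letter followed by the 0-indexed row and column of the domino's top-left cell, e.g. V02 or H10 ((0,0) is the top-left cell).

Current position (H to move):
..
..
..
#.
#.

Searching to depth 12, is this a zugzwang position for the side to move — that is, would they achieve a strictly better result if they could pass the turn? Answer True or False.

zugzwang(../../../#./#., H) = False

[../../../#./#.] H move#1: H00:-1/##/../../#./#., H10:+1/../##/../#./#.*, H20:-1/../../##/#./#.
[../##/../#./#.] V move#2: V21:-1/../##/.#/##/#.*, V31:-1/../##/../##/##
[../##/.#/##/#.] H move#3: H00:+1/##/##/.#/##/#.*
[##/##/.#/##/#.] end (terminal -1, V#4); searched ../../../#./#. to 12
if H skipped the turn, V would face:
~ [../../../#./#.] V move#1: V00:+1/#./#./../#./#.*, V01:+1/.#/.#/../#./#., V10:+1/../#./#./#./#., V11:+1/../.#/.#/#./#., V21:-1/../../.#/##/#., V31:-1/../../../##/##
~ [#./#./../#./#.] H move#2: H20:-1/#./#./##/#./#.*
~ [#./#./##/#./#.] V move#3: V01:+1/##/##/##/#./#.*, V31:+1/#./#./##/##/##
~ [##/##/##/#./#.] end (terminal -1, H#4); searched ../../../#./#. to 12
compare (H): move=+1 vs pass=-1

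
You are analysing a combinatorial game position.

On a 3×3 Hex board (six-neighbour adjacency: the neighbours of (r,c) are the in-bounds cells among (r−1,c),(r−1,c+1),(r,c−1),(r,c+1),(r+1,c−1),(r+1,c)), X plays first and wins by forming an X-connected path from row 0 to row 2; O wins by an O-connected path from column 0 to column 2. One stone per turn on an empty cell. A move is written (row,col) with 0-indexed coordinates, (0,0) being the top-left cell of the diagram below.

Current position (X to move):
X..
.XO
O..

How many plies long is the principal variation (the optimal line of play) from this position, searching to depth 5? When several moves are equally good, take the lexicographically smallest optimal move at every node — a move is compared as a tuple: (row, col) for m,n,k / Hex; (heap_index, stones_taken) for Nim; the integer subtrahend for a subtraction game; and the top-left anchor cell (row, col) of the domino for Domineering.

ply 1, X at X../.XO/O.. | (0,1)=-1→XX./.XO/O..; (0,2)=-1→X.X/.XO/O..; (1,0)=-1→X../XXO/O..; (2,1)=+1→X../.XO/OX.*; (2,2)=-1→X../.XO/O.X
ply 2, O at X../.XO/OX. | (0,1)=-1→XO./.XO/OX.*; (0,2)=-1→X.O/.XO/OX.; (1,0)=-1→X../OXO/OX.; (2,2)=-1→X../.XO/OXO
ply 3, X at XO./.XO/OX. | (0,2)=+1→XOX/.XO/OX.*; (1,0)=+1→XO./XXO/OX.; (2,2)=+1→XO./.XO/OXX
ply 4: XOX/.XO/OX. is terminal -1 (O); from X../.XO/O.. depth 5

PV length from [X../.XO/O..]: 3 plies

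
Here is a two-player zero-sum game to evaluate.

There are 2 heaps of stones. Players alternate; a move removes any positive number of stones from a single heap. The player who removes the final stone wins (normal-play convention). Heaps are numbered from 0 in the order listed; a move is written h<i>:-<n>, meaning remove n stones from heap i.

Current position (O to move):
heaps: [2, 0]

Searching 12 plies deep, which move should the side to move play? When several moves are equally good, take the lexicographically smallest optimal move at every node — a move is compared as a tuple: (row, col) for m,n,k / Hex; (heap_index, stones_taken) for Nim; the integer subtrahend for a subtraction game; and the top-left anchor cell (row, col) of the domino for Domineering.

O's best at [(2,0)]: h0:-2

[(2,0)] O move#1: h0:-1:-1/(1,0), h0:-2:+1/(0,0)*
[(0,0)] end (terminal -1, X#2); searched (2,0) to 12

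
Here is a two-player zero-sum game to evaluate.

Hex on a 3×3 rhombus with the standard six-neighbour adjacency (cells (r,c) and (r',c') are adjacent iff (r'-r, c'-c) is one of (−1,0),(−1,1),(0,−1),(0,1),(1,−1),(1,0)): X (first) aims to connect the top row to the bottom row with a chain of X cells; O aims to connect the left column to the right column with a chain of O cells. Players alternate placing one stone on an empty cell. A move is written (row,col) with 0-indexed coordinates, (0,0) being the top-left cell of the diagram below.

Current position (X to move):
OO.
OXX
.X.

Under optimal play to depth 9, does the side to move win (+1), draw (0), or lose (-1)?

value(OO./OXX/.X., X) = +1

p1 X@[OO./OXX/.X.]: (0,2)[OOX/OXX/.X.]+1* (2,0)[OO./OXX/XX.]-1 (2,2)[OO./OXX/.XX]-1
p2 O@[OOX/OXX/.X.] terminal -1; root [OO./OXX/.X.] d9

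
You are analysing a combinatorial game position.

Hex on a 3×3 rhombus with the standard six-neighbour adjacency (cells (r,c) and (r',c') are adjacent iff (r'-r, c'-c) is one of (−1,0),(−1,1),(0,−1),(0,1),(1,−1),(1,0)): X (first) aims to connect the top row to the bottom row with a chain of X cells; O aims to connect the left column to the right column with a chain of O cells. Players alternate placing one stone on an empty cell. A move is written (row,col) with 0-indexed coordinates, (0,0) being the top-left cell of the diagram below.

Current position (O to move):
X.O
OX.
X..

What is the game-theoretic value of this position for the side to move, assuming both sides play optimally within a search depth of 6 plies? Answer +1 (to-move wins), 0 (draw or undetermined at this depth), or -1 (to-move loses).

value(X.O/OX./X.., O) = +1

[X.O/OX./X..] O move#1: (0,1):+1/XOO/OX./X..*, (1,2):-1/X.O/OXO/X.., (2,1):-1/X.O/OX./XO., (2,2):-1/X.O/OX./X.O
[XOO/OX./X..] end (terminal -1, X#2); searched X.O/OX./X.. to 6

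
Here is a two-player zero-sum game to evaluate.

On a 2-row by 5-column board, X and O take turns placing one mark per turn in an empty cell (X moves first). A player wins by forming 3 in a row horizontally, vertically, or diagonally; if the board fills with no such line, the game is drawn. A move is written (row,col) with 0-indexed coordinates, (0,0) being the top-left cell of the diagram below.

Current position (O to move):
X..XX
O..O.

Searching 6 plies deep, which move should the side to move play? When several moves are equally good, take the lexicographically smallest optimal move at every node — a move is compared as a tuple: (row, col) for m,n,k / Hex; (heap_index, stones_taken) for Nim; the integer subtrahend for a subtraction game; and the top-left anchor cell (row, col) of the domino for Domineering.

p1 O@[X..XX/O..O.]: (0,1)[XO.XX/O..O.]-1 (0,2)[X.OXX/O..O.]+0* (1,1)[X..XX/OO.O.]-1 (1,2)[X..XX/O.OO.]-1 (1,4)[X..XX/O..OO]-1
p2 X@[X.OXX/O..O.]: (0,1)[XXOXX/O..O.]-1 (1,1)[X.OXX/OX.O.]+0* (1,2)[X.OXX/O.XO.]+0 (1,4)[X.OXX/O..OX]+0
p3 O@[X.OXX/OX.O.]: (0,1)[XOOXX/OX.O.]+0* (1,2)[X.OXX/OXOO.]+0 (1,4)[X.OXX/OX.OO]+0
p4 X@[XOOXX/OX.O.]: (1,2)[XOOXX/OXXO.]+0* (1,4)[XOOXX/OX.OX]+0
p5 O@[XOOXX/OXXO.]: (1,4)[XOOXX/OXXOO]+0*
p6 X@[XOOXX/OXXOO] terminal +0; root [X..XX/O..O.] d6

O's best at [X..XX/O..O.]: (0,2)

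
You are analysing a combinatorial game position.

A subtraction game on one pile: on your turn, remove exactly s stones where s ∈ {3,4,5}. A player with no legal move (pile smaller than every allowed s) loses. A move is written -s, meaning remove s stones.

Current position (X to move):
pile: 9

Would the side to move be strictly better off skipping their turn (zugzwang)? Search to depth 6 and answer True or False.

zugzwang(9, X) = True

ply 1, X at 9 | -3=-1→6*; -4=-1→5; -5=-1→4
ply 2, O at 6 | -3=-1→3; -4=+1→2*; -5=+1→1
ply 3: 2 is terminal -1 (X); from 9 depth 6
suppose X passes — search the same position with O to move:
pass> ply 1, O at 9 | -3=-1→6*; -4=-1→5; -5=-1→4
pass> ply 2, X at 6 | -3=-1→3; -4=+1→2*; -5=+1→1
pass> ply 3: 2 is terminal -1 (O); from 9 depth 6
for X: play -1, pass +1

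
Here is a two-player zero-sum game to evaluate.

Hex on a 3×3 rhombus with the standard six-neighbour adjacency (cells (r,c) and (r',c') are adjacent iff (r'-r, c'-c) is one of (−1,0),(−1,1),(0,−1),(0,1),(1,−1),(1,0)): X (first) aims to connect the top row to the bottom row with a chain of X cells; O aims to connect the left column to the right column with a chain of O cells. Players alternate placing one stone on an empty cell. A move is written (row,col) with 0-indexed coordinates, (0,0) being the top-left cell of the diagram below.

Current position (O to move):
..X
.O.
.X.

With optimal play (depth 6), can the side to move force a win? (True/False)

O winning at [..X/.O./.X.]: True

ply 1, O at ..X/.O./.X. | (0,0)=-1→O.X/.O./.X.; (0,1)=-1→.OX/.O./.X.; (1,0)=-1→..X/OO./.X.; (1,2)=+1→..X/.OO/.X.*; (2,0)=-1→..X/.O./OX.; (2,2)=-1→..X/.O./.XO
ply 2, X at ..X/.OO/.X. | (0,0)=-1→X.X/.OO/.X.*; (0,1)=-1→.XX/.OO/.X.; (1,0)=-1→..X/XOO/.X.; (2,0)=-1→..X/.OO/XX.; (2,2)=-1→..X/.OO/.XX
ply 3, O at X.X/.OO/.X. | (0,1)=+1→XOX/.OO/.X.*; (1,0)=+1→X.X/OOO/.X.; (2,0)=+1→X.X/.OO/OX.; (2,2)=+1→X.X/.OO/.XO
ply 4, X at XOX/.OO/.X. | (1,0)=-1→XOX/XOO/.X.*; (2,0)=-1→XOX/.OO/XX.; (2,2)=-1→XOX/.OO/.XX
ply 5, O at XOX/XOO/.X. | (2,0)=+1→XOX/XOO/OX.*; (2,2)=-1→XOX/XOO/.XO
ply 6: XOX/XOO/OX. is terminal -1 (X); from ..X/.O./.X. depth 6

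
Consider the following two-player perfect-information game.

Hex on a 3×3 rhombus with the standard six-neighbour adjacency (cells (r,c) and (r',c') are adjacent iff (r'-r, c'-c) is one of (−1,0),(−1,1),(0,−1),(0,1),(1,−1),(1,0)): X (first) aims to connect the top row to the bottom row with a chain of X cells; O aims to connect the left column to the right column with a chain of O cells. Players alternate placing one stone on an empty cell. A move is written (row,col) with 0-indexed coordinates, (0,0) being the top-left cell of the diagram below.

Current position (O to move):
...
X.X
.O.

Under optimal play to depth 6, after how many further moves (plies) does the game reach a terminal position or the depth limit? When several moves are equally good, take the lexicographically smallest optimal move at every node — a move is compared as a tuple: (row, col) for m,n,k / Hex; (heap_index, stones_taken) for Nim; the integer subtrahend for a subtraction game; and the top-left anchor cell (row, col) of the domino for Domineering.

PV length from [.../X.X/.O.]: 6 plies

[.../X.X/.O.] O move#1: (0,0):-1/O../X.X/.O.*, (0,1):-1/.O./X.X/.O., (0,2):-1/..O/X.X/.O., (1,1):-1/.../XOX/.O., (2,0):-1/.../X.X/OO., (2,2):-1/.../X.X/.OO
[O../X.X/.O.] X move#2: (0,1):+1/OX./X.X/.O.*, (0,2):+1/O.X/X.X/.O., (1,1):+1/O../XXX/.O., (2,0):+1/O../X.X/XO., (2,2):+1/O../X.X/.OX
[OX./X.X/.O.] O move#3: (0,2):-1/OXO/X.X/.O.*, (1,1):-1/OX./XOX/.O., (2,0):-1/OX./X.X/OO., (2,2):-1/OX./X.X/.OO
[OXO/X.X/.O.] X move#4: (1,1):+1/OXO/XXX/.O.*, (2,0):+1/OXO/X.X/XO., (2,2):+1/OXO/X.X/.OX
[OXO/XXX/.O.] O move#5: (2,0):-1/OXO/XXX/OO.*, (2,2):-1/OXO/XXX/.OO
[OXO/XXX/OO.] X move#6: (2,2):+1/OXO/XXX/OOX*
[OXO/XXX/OOX] end (terminal -1, O#7); searched .../X.X/.O. to 6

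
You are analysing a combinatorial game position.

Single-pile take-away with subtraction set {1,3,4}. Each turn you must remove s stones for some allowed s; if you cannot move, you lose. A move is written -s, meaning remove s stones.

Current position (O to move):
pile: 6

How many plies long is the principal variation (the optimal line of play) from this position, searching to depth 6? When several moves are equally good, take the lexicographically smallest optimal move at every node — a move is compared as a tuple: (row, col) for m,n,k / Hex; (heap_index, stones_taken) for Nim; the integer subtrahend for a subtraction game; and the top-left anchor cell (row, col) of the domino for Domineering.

PV length from [6]: 3 plies

[6] O move#1: -1:-1/5, -3:-1/3, -4:+1/2*
[2] X move#2: -1:-1/1*
[1] O move#3: -1:+1/0*
[0] end (terminal -1, X#4); searched 6 to 6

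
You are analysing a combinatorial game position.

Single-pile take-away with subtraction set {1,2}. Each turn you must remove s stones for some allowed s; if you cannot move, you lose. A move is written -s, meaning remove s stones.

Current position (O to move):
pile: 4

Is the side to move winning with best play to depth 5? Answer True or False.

O winning at [4]: True

ply 1, O at 4 | -1=+1→3*; -2=-1→2
ply 2, X at 3 | -1=-1→2*; -2=-1→1
ply 3, O at 2 | -1=-1→1; -2=+1→0*
ply 4: 0 is terminal -1 (X); from 4 depth 5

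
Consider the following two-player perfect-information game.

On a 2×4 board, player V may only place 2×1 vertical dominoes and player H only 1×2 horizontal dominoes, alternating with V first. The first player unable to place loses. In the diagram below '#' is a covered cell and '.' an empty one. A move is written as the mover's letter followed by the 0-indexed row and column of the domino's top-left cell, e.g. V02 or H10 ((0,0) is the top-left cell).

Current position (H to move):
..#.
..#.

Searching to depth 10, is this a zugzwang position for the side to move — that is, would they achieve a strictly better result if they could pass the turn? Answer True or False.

zugzwang(..#./..#., H) = False

ply 1, H at ..#./..#. | H00=+1→###./..#.*; H10=+1→..#./###.
ply 2, V at ###./..#. | V03=-1→####/..##*
ply 3, H at ####/..## | H10=+1→####/####*
ply 4: ####/#### is terminal -1 (V); from ..#./..#. depth 10
suppose H passes — search the same position with V to move:
pass> ply 1, V at ..#./..#. | V00=+1→#.#./#.#.*; V01=+1→.##./.##.; V03=-1→..##/..##
pass> ply 2: #.#./#.#. is terminal -1 (H); from ..#./..#. depth 10
for H: play +1, pass -1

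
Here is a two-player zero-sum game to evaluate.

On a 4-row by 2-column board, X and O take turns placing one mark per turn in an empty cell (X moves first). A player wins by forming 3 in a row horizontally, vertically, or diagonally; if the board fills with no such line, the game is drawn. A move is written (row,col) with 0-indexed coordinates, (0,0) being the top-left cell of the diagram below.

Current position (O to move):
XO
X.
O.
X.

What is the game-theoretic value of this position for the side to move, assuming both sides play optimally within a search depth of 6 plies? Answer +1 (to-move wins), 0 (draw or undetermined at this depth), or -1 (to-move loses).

value(XO/X./O./X., O) = 0

[XO/X./O./X.] O move#1: (1,1):+0/XO/XO/O./X.*, (2,1):+0/XO/X./OO/X., (3,1):+0/XO/X./O./XO
[XO/XO/O./X.] X move#2: (2,1):+0/XO/XO/OX/X.*, (3,1):-1/XO/XO/O./XX
[XO/XO/OX/X.] O move#3: (3,1):+0/XO/XO/OX/XO*
[XO/XO/OX/XO] end (terminal +0, X#4); searched XO/X./O./X. to 6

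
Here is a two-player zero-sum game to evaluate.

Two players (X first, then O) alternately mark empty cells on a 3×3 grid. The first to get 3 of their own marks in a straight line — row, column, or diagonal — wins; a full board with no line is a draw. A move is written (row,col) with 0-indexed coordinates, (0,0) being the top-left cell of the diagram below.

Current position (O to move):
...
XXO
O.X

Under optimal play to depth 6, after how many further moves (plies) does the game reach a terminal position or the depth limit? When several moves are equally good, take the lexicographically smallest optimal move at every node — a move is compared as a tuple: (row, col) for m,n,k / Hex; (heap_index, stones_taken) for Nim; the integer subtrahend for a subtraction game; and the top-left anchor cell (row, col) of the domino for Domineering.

PV length from [.../XXO/O.X]: 4 plies

[.../XXO/O.X] O move#1: (0,0):+0/O../XXO/O.X*, (0,1):-1/.O./XXO/O.X, (0,2):-1/..O/XXO/O.X, (2,1):-1/.../XXO/OOX
[O../XXO/O.X] X move#2: (0,1):+0/OX./XXO/O.X*, (0,2):+0/O.X/XXO/O.X, (2,1):+0/O../XXO/OXX
[OX./XXO/O.X] O move#3: (0,2):-1/OXO/XXO/O.X, (2,1):+0/OX./XXO/OOX*
[OX./XXO/OOX] X move#4: (0,2):+0/OXX/XXO/OOX*
[OXX/XXO/OOX] end (terminal +0, O#5); searched .../XXO/O.X to 6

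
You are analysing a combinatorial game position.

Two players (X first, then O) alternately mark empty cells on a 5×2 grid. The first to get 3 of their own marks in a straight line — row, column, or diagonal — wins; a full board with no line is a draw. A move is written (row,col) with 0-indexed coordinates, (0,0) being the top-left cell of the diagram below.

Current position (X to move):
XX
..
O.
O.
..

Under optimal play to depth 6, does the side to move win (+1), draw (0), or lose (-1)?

ply 1, X at XX/../O./O./.. | (1,0)=-1→XX/X./O./O./..*; (1,1)=-1→XX/.X/O./O./..; (2,1)=-1→XX/../OX/O./..; (3,1)=-1→XX/../O./OX/..; (4,0)=-1→XX/../O./O./X.; (4,1)=-1→XX/../O./O./.X
ply 2, O at XX/X./O./O./.. | (1,1)=+0→XX/XO/O./O./..; (2,1)=+1→XX/X./OO/O./..*; (3,1)=+1→XX/X./O./OO/..; (4,0)=+1→XX/X./O./O./O.; (4,1)=+0→XX/X./O./O./.O
ply 3, X at XX/X./OO/O./.. | (1,1)=-1→XX/XX/OO/O./..*; (3,1)=-1→XX/X./OO/OX/..; (4,0)=-1→XX/X./OO/O./X.; (4,1)=-1→XX/X./OO/O./.X
ply 4, O at XX/XX/OO/O./.. | (3,1)=+1→XX/XX/OO/OO/..*; (4,0)=+1→XX/XX/OO/O./O.; (4,1)=+1→XX/XX/OO/O./.O
ply 5, X at XX/XX/OO/OO/.. | (4,0)=-1→XX/XX/OO/OO/X.*; (4,1)=-1→XX/XX/OO/OO/.X
ply 6, O at XX/XX/OO/OO/X. | (4,1)=+1→XX/XX/OO/OO/XO*
ply 7: XX/XX/OO/OO/XO is terminal -1 (X); from XX/../O./O./.. depth 6

value(XX/../O./O./.., X) = -1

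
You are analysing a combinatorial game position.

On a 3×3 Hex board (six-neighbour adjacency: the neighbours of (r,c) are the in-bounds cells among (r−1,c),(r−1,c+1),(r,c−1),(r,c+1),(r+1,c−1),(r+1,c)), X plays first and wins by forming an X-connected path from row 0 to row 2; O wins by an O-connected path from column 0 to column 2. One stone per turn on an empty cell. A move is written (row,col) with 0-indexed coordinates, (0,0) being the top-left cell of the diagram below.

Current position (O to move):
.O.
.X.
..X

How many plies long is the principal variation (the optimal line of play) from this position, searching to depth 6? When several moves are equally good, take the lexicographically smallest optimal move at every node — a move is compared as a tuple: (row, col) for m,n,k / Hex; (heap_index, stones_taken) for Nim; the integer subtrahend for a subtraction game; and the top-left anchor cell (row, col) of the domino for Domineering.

p1 O@[.O./.X./..X]: (0,0)[OO./.X./..X]-1 (0,2)[.OO/.X./..X]+1* (1,0)[.O./OX./..X]-1 (1,2)[.O./.XO/..X]-1 (2,0)[.O./.X./O.X]-1 (2,1)[.O./.X./.OX]-1
p2 X@[.OO/.X./..X]: (0,0)[XOO/.X./..X]-1* (1,0)[.OO/XX./..X]-1 (1,2)[.OO/.XX/..X]-1 (2,0)[.OO/.X./X.X]-1 (2,1)[.OO/.X./.XX]-1
p3 O@[XOO/.X./..X]: (1,0)[XOO/OX./..X]+1* (1,2)[XOO/.XO/..X]-1 (2,0)[XOO/.X./O.X]-1 (2,1)[XOO/.X./.OX]-1
p4 X@[XOO/OX./..X] terminal -1; root [.O./.X./..X] d6

PV length from [.O./.X./..X]: 3 plies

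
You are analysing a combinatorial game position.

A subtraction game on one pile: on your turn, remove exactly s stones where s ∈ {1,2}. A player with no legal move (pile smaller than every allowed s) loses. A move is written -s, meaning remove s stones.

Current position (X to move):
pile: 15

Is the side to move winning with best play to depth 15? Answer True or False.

X winning at [15]: False

[15] X move#1: -1:-1/14*, -2:-1/13
[14] O move#2: -1:-1/13, -2:+1/12*
[12] X move#3: -1:-1/11*, -2:-1/10
[11] O move#4: -1:-1/10, -2:+1/9*
[9] X move#5: -1:-1/8*, -2:-1/7
[8] O move#6: -1:-1/7, -2:+1/6*
[6] X move#7: -1:-1/5*, -2:-1/4
[5] O move#8: -1:-1/4, -2:+1/3*
[3] X move#9: -1:-1/2*, -2:-1/1
[2] O move#10: -1:-1/1, -2:+1/0*
[0] end (terminal -1, X#11); searched 15 to 15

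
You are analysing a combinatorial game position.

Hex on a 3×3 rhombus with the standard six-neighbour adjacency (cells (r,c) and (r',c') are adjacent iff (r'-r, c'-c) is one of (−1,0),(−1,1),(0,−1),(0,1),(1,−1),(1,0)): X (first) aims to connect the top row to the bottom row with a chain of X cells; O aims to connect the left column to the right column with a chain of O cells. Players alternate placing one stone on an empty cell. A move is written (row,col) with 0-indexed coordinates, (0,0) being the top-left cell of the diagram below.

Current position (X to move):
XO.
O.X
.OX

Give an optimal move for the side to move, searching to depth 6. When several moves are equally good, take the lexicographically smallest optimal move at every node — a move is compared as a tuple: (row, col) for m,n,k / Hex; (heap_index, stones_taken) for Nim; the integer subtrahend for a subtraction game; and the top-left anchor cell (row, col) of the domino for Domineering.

X's best at [XO./O.X/.OX]: (0,2)

ply 1, X at XO./O.X/.OX | (0,2)=+1→XOX/O.X/.OX*; (1,1)=-1→XO./OXX/.OX; (2,0)=-1→XO./O.X/XOX
ply 2: XOX/O.X/.OX is terminal -1 (O); from XO./O.X/.OX depth 6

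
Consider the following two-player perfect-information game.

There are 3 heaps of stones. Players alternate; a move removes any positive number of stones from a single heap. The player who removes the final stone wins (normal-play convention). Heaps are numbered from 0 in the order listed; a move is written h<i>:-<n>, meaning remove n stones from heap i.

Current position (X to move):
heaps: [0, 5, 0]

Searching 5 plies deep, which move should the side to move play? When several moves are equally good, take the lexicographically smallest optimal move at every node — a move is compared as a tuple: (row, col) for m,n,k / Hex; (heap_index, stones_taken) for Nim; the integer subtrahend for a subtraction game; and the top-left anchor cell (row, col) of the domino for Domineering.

X's best at [(0,5,0)]: h1:-5

p1 X@[(0,5,0)]: h1:-1[(0,4,0)]-1 h1:-2[(0,3,0)]-1 h1:-3[(0,2,0)]-1 h1:-4[(0,1,0)]-1 h1:-5[(0,0,0)]+1*
p2 O@[(0,0,0)] terminal -1; root [(0,5,0)] d5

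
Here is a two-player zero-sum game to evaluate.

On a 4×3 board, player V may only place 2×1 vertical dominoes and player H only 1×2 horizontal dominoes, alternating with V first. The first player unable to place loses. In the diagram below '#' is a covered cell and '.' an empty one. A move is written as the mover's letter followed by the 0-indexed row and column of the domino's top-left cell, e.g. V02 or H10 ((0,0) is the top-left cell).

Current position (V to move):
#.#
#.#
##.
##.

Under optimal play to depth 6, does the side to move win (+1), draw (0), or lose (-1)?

value(#.#/#.#/##./##., V) = +1

[#.#/#.#/##./##.] V move#1: V01:+1/###/###/##./##.*, V22:+1/#.#/#.#/###/###
[###/###/##./##.] end (terminal -1, H#2); searched #.#/#.#/##./##. to 6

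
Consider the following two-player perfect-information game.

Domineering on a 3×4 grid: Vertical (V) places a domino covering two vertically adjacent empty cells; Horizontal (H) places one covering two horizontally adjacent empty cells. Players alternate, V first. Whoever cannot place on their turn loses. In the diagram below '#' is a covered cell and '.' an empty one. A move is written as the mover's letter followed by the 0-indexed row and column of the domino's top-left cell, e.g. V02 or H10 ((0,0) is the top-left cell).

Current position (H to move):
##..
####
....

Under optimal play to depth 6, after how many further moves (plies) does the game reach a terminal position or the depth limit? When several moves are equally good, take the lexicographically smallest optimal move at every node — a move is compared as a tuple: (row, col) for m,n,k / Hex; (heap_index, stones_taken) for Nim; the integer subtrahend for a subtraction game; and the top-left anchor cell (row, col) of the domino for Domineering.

PV length from [##../####/....]: 1 ply

ply 1, H at ##../####/.... | H02=+1→####/####/....*; H20=+1→##../####/##..; H21=+1→##../####/.##.; H22=+1→##../####/..##
ply 2: ####/####/.... is terminal -1 (V); from ##../####/.... depth 6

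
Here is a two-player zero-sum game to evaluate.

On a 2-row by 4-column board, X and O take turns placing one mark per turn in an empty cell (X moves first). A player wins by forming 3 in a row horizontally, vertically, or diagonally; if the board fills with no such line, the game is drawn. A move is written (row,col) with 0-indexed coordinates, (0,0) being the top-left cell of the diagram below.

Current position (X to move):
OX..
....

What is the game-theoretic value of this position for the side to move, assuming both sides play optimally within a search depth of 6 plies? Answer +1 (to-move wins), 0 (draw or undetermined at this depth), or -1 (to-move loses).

ply 1, X at OX../.... | (0,2)=+0→OXX./....*; (0,3)=+0→OX.X/....; (1,0)=+0→OX../X...; (1,1)=+0→OX../.X..; (1,2)=+0→OX../..X.; (1,3)=+0→OX../...X
ply 2, O at OXX./.... | (0,3)=+0→OXXO/....*; (1,0)=-1→OXX./O...; (1,1)=-1→OXX./.O..; (1,2)=-1→OXX./..O.; (1,3)=-1→OXX./...O
ply 3, X at OXXO/.... | (1,0)=+0→OXXO/X...*; (1,1)=+0→OXXO/.X..; (1,2)=+0→OXXO/..X.; (1,3)=+0→OXXO/...X
ply 4, O at OXXO/X... | (1,1)=+0→OXXO/XO..*; (1,2)=+0→OXXO/X.O.; (1,3)=+0→OXXO/X..O
ply 5, X at OXXO/XO.. | (1,2)=+0→OXXO/XOX.*; (1,3)=+0→OXXO/XO.X
ply 6, O at OXXO/XOX. | (1,3)=+0→OXXO/XOXO*
ply 7: OXXO/XOXO is terminal +0 (X); from OX../.... depth 6

value(OX../...., X) = 0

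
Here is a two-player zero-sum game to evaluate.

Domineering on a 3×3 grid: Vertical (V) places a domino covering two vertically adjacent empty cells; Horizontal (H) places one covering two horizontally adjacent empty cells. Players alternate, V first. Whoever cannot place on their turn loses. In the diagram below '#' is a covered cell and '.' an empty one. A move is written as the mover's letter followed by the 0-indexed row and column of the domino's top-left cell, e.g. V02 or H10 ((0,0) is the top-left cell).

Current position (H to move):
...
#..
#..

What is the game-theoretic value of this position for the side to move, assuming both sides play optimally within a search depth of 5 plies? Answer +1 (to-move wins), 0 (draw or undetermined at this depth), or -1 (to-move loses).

[.../#../#..] H move#1: H00:-1/##./#../#.., H01:-1/.##/#../#.., H11:+1/.../###/#..*, H21:-1/.../#../###
[.../###/#..] end (terminal -1, V#2); searched .../#../#.. to 5

value(.../#../#.., H) = +1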